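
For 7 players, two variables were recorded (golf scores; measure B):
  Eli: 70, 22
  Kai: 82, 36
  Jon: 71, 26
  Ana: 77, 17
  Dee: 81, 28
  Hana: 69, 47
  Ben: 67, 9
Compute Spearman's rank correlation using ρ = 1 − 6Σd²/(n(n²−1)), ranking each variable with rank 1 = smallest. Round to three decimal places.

0.357

Ranks of variable 1: 3, 7, 4, 5, 6, 2, 1
Ranks of variable 2: 3, 6, 4, 2, 5, 7, 1
d = r₁ − r₂: 0, 1, 0, 3, 1, -5, 0
d²: 0, 1, 0, 9, 1, 25, 0; Σd² = 36
ρ = 1 − 6·36/(7·48) = 1 − 216/336 = 0.357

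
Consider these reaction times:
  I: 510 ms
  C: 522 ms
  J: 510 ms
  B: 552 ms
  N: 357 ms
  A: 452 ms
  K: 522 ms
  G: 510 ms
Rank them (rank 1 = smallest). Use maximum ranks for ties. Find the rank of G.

5

Sorted (ascending): 357, 452, 510, 510, 510, 522, 522, 552
The 3 values of 510 occupy positions 3–5 → each gets rank 5.
The 2 values of 522 occupy positions 6–7 → each gets rank 7.
G has value 510 ms → rank 5.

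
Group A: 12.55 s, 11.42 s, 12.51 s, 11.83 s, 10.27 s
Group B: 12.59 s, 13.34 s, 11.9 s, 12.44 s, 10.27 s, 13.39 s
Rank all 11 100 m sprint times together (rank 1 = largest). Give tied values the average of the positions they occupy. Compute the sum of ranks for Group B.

Sorted (descending): 13.39, 13.34, 12.59, 12.55, 12.51, 12.44, 11.9, 11.83, 11.42, 10.27, 10.27
The 2 values of 10.27 occupy positions 10–11 → average rank (10+11)/2 = 10.5.
Group B values → pooled ranks: 12.59→3, 13.34→2, 11.9→7, 12.44→6, 10.27→10.5, 13.39→1
Rank sum = 3 + 2 + 7 + 6 + 10.5 + 1 = 29.5

29.5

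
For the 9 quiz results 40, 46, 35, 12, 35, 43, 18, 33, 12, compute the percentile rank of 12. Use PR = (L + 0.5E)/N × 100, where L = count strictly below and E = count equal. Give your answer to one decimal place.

11.1

N = 9.
Strictly below 12: 0. Equal to 12: 2.
PR = (0 + 0.5·2)/9 × 100 = 11.1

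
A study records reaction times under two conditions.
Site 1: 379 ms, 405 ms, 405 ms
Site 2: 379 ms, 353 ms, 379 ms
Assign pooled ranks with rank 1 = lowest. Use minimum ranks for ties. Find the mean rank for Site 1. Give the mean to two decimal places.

4.00

Sorted (ascending): 353, 379, 379, 379, 405, 405
The 3 values of 379 occupy positions 2–4 → each gets rank 2.
The 2 values of 405 occupy positions 5–6 → each gets rank 5.
Site 1 values → pooled ranks: 379→2, 405→5, 405→5
Mean rank = (2 + 5 + 5) / 3 = 4.00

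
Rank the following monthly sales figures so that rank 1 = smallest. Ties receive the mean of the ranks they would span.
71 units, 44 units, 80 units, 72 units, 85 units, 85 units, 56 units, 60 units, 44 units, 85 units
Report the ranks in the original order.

Sorted (ascending): 44, 44, 56, 60, 71, 72, 80, 85, 85, 85
The 2 values of 44 occupy positions 1–2 → average rank (1+2)/2 = 1.5.
The 3 values of 85 occupy positions 8–10 → average rank 9.

5, 1.5, 7, 6, 9, 9, 3, 4, 1.5, 9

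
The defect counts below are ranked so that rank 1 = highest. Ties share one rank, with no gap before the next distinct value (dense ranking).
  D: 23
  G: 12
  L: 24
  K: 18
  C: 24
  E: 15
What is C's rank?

1

Sorted (descending): 24, 24, 23, 18, 15, 12
The 2 values of 24 share dense rank 1.
Remaining distinct values take the next consecutive integers.
C has value 24 → rank 1.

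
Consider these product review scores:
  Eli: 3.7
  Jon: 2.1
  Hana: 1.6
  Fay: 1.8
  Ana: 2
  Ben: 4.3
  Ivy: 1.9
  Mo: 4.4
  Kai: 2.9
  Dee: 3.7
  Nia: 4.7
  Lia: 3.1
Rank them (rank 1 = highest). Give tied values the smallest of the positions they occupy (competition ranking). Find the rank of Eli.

Sorted (descending): 4.7, 4.4, 4.3, 3.7, 3.7, 3.1, 2.9, 2.1, 2, 1.9, 1.8, 1.6
The 2 values of 3.7 occupy positions 4–5 → each gets rank 4.
Eli has value 3.7 → rank 4.

4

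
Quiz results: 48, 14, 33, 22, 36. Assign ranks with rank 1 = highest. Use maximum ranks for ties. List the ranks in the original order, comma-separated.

Sorted (descending): 48, 36, 33, 22, 14
No ties — each value takes its position as its rank.

1, 5, 3, 4, 2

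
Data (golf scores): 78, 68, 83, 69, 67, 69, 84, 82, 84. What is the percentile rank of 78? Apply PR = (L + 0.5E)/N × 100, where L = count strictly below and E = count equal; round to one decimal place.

50.0

N = 9.
Strictly below 78: 4. Equal to 78: 1.
PR = (4 + 0.5·1)/9 × 100 = 50.0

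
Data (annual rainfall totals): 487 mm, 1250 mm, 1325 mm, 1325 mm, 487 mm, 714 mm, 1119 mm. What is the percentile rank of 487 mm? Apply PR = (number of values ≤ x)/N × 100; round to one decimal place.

28.6

N = 7.
Strictly below 487: 0. Equal to 487: 2.
PR = 2/7 × 100 = 28.6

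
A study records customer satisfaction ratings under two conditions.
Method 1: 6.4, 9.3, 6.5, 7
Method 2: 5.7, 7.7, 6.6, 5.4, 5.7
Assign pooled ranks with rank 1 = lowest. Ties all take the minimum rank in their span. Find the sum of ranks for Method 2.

19

Sorted (ascending): 5.4, 5.7, 5.7, 6.4, 6.5, 6.6, 7, 7.7, 9.3
The 2 values of 5.7 occupy positions 2–3 → each gets rank 2.
Method 2 values → pooled ranks: 5.7→2, 7.7→8, 6.6→6, 5.4→1, 5.7→2
Rank sum = 2 + 8 + 6 + 1 + 2 = 19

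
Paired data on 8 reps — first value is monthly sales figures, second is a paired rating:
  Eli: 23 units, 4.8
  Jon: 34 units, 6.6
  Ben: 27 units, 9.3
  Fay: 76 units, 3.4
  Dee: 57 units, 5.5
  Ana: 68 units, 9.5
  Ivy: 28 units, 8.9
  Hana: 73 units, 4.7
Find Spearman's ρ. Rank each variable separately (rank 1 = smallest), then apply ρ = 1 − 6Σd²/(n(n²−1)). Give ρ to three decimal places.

Ranks of variable 1: 1, 4, 2, 8, 5, 6, 3, 7
Ranks of variable 2: 3, 5, 7, 1, 4, 8, 6, 2
d = r₁ − r₂: -2, -1, -5, 7, 1, -2, -3, 5
d²: 4, 1, 25, 49, 1, 4, 9, 25; Σd² = 118
ρ = 1 − 6·118/(8·63) = 1 − 708/504 = -0.405

-0.405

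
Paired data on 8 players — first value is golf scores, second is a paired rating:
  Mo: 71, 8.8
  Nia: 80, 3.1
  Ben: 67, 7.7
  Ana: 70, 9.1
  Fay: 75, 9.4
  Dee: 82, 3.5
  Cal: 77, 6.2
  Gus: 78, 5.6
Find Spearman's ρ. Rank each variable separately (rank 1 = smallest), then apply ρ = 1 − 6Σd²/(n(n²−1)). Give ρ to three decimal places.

Ranks of variable 1: 3, 7, 1, 2, 4, 8, 5, 6
Ranks of variable 2: 6, 1, 5, 7, 8, 2, 4, 3
d = r₁ − r₂: -3, 6, -4, -5, -4, 6, 1, 3
d²: 9, 36, 16, 25, 16, 36, 1, 9; Σd² = 148
ρ = 1 − 6·148/(8·63) = 1 − 888/504 = -0.762

-0.762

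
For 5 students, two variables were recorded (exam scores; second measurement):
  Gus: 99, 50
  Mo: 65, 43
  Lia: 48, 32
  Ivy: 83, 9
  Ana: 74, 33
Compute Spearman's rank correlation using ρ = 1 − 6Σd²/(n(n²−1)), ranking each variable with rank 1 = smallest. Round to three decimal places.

Ranks of variable 1: 5, 2, 1, 4, 3
Ranks of variable 2: 5, 4, 2, 1, 3
d = r₁ − r₂: 0, -2, -1, 3, 0
d²: 0, 4, 1, 9, 0; Σd² = 14
ρ = 1 − 6·14/(5·24) = 1 − 84/120 = 0.300

0.300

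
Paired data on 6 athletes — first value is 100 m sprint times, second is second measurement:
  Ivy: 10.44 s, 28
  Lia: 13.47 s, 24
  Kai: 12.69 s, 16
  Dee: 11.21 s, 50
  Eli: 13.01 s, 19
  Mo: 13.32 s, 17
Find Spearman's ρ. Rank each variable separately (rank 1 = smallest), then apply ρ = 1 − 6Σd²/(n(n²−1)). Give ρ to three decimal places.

-0.429

Ranks of variable 1: 1, 6, 3, 2, 4, 5
Ranks of variable 2: 5, 4, 1, 6, 3, 2
d = r₁ − r₂: -4, 2, 2, -4, 1, 3
d²: 16, 4, 4, 16, 1, 9; Σd² = 50
ρ = 1 − 6·50/(6·35) = 1 − 300/210 = -0.429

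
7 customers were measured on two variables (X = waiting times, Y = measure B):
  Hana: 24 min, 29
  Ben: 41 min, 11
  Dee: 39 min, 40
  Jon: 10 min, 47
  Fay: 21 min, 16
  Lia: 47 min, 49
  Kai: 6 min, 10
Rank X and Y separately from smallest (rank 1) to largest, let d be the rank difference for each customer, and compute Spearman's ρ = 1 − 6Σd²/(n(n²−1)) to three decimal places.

0.429

Ranks of variable 1: 4, 6, 5, 2, 3, 7, 1
Ranks of variable 2: 4, 2, 5, 6, 3, 7, 1
d = r₁ − r₂: 0, 4, 0, -4, 0, 0, 0
d²: 0, 16, 0, 16, 0, 0, 0; Σd² = 32
ρ = 1 − 6·32/(7·48) = 1 − 192/336 = 0.429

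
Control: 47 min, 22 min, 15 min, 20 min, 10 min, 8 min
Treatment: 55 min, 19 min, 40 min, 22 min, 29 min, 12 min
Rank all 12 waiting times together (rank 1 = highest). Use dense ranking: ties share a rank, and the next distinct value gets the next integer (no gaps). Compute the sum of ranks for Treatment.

29

Sorted (descending): 55, 47, 40, 29, 22, 22, 20, 19, 15, 12, 10, 8
The 2 values of 22 share dense rank 5.
Remaining distinct values take the next consecutive integers.
Treatment values → pooled ranks: 55→1, 19→7, 40→3, 22→5, 29→4, 12→9
Rank sum = 1 + 7 + 3 + 5 + 4 + 9 = 29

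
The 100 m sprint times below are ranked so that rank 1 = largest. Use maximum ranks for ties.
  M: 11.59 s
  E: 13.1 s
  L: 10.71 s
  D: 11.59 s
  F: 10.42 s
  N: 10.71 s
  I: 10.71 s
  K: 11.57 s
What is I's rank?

Sorted (descending): 13.1, 11.59, 11.59, 11.57, 10.71, 10.71, 10.71, 10.42
The 2 values of 11.59 occupy positions 2–3 → each gets rank 3.
The 3 values of 10.71 occupy positions 5–7 → each gets rank 7.
I has value 10.71 s → rank 7.

7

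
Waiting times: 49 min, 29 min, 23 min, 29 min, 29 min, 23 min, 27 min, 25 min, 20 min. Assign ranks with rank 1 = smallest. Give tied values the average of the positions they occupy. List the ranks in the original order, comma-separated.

Sorted (ascending): 20, 23, 23, 25, 27, 29, 29, 29, 49
The 2 values of 23 occupy positions 2–3 → average rank (2+3)/2 = 2.5.
The 3 values of 29 occupy positions 6–8 → average rank 7.

9, 7, 2.5, 7, 7, 2.5, 5, 4, 1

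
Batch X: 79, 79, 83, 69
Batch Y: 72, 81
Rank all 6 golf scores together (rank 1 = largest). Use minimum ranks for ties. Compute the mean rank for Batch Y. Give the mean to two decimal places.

3.50

Sorted (descending): 83, 81, 79, 79, 72, 69
The 2 values of 79 occupy positions 3–4 → each gets rank 3.
Batch Y values → pooled ranks: 72→5, 81→2
Mean rank = (5 + 2) / 2 = 3.50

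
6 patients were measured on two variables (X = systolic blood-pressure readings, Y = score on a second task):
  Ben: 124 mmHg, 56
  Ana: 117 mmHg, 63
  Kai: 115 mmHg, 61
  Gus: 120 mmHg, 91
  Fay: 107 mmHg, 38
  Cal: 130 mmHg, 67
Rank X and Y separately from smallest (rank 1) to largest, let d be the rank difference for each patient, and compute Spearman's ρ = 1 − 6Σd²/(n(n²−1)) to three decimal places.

0.543

Ranks of variable 1: 5, 3, 2, 4, 1, 6
Ranks of variable 2: 2, 4, 3, 6, 1, 5
d = r₁ − r₂: 3, -1, -1, -2, 0, 1
d²: 9, 1, 1, 4, 0, 1; Σd² = 16
ρ = 1 − 6·16/(6·35) = 1 − 96/210 = 0.543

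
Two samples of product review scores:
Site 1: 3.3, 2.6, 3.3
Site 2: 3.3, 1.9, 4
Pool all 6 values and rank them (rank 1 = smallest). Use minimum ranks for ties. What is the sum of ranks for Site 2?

Sorted (ascending): 1.9, 2.6, 3.3, 3.3, 3.3, 4
The 3 values of 3.3 occupy positions 3–5 → each gets rank 3.
Site 2 values → pooled ranks: 3.3→3, 1.9→1, 4→6
Rank sum = 3 + 1 + 6 = 10

10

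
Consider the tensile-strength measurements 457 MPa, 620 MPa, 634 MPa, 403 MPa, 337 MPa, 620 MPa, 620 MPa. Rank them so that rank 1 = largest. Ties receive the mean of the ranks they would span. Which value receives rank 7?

Sorted (descending): 634, 620, 620, 620, 457, 403, 337
The 3 values of 620 occupy positions 2–4 → average rank 3.
Rank 7 → value 337.

337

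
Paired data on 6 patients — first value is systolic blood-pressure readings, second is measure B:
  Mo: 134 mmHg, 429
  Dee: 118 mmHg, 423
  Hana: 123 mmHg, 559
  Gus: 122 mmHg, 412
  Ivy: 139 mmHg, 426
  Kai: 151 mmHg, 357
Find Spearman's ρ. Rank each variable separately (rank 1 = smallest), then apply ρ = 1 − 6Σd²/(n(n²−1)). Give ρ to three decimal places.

-0.143

Ranks of variable 1: 4, 1, 3, 2, 5, 6
Ranks of variable 2: 5, 3, 6, 2, 4, 1
d = r₁ − r₂: -1, -2, -3, 0, 1, 5
d²: 1, 4, 9, 0, 1, 25; Σd² = 40
ρ = 1 − 6·40/(6·35) = 1 − 240/210 = -0.143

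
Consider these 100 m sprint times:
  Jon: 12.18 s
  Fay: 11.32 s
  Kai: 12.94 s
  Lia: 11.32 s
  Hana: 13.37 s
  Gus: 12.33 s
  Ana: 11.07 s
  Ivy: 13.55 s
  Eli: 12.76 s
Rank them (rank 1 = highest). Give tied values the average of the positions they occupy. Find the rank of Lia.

Sorted (descending): 13.55, 13.37, 12.94, 12.76, 12.33, 12.18, 11.32, 11.32, 11.07
The 2 values of 11.32 occupy positions 7–8 → average rank (7+8)/2 = 7.5.
Lia has value 11.32 s → rank 7.5.

7.5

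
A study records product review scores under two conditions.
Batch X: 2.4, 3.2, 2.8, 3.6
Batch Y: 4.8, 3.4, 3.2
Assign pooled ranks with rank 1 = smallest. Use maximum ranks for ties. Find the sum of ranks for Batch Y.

16

Sorted (ascending): 2.4, 2.8, 3.2, 3.2, 3.4, 3.6, 4.8
The 2 values of 3.2 occupy positions 3–4 → each gets rank 4.
Batch Y values → pooled ranks: 4.8→7, 3.4→5, 3.2→4
Rank sum = 7 + 5 + 4 = 16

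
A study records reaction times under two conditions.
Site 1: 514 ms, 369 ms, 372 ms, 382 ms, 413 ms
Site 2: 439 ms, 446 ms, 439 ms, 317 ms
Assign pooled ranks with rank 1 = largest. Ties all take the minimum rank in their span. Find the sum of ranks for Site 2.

17

Sorted (descending): 514, 446, 439, 439, 413, 382, 372, 369, 317
The 2 values of 439 occupy positions 3–4 → each gets rank 3.
Site 2 values → pooled ranks: 439→3, 446→2, 439→3, 317→9
Rank sum = 3 + 2 + 3 + 9 = 17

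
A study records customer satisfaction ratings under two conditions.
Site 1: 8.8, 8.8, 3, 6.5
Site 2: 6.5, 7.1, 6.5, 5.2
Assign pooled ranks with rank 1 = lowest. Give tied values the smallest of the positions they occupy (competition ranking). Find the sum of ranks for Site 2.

Sorted (ascending): 3, 5.2, 6.5, 6.5, 6.5, 7.1, 8.8, 8.8
The 3 values of 6.5 occupy positions 3–5 → each gets rank 3.
The 2 values of 8.8 occupy positions 7–8 → each gets rank 7.
Site 2 values → pooled ranks: 6.5→3, 7.1→6, 6.5→3, 5.2→2
Rank sum = 3 + 6 + 3 + 2 = 14

14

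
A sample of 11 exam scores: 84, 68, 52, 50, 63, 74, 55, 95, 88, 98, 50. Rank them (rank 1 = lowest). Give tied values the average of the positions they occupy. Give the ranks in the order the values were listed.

8, 6, 3, 1.5, 5, 7, 4, 10, 9, 11, 1.5

Sorted (ascending): 50, 50, 52, 55, 63, 68, 74, 84, 88, 95, 98
The 2 values of 50 occupy positions 1–2 → average rank (1+2)/2 = 1.5.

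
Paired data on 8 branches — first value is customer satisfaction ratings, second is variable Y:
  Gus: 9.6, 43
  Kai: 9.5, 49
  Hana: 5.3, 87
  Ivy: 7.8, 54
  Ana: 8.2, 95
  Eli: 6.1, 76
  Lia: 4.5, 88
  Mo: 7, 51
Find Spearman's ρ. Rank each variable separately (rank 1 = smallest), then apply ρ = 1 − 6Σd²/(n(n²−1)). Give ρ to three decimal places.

Ranks of variable 1: 8, 7, 2, 5, 6, 3, 1, 4
Ranks of variable 2: 1, 2, 6, 4, 8, 5, 7, 3
d = r₁ − r₂: 7, 5, -4, 1, -2, -2, -6, 1
d²: 49, 25, 16, 1, 4, 4, 36, 1; Σd² = 136
ρ = 1 − 6·136/(8·63) = 1 − 816/504 = -0.619

-0.619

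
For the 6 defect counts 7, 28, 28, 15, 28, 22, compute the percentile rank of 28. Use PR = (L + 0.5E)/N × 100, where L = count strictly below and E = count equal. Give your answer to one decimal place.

75.0

N = 6.
Strictly below 28: 3. Equal to 28: 3.
PR = (3 + 0.5·3)/6 × 100 = 75.0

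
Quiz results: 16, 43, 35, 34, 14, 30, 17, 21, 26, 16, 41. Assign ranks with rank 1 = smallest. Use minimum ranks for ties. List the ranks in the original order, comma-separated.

2, 11, 9, 8, 1, 7, 4, 5, 6, 2, 10

Sorted (ascending): 14, 16, 16, 17, 21, 26, 30, 34, 35, 41, 43
The 2 values of 16 occupy positions 2–3 → each gets rank 2.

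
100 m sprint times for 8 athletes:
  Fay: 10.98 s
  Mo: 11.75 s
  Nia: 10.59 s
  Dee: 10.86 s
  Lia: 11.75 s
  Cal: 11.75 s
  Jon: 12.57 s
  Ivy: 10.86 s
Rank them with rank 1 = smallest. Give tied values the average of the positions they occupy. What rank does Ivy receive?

2.5

Sorted (ascending): 10.59, 10.86, 10.86, 10.98, 11.75, 11.75, 11.75, 12.57
The 2 values of 10.86 occupy positions 2–3 → average rank (2+3)/2 = 2.5.
The 3 values of 11.75 occupy positions 5–7 → average rank 6.
Ivy has value 10.86 s → rank 2.5.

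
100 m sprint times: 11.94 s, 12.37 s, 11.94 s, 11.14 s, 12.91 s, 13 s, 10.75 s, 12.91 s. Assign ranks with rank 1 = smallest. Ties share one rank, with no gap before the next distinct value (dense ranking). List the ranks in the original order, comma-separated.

3, 4, 3, 2, 5, 6, 1, 5

Sorted (ascending): 10.75, 11.14, 11.94, 11.94, 12.37, 12.91, 12.91, 13
The 2 values of 11.94 share dense rank 3.
The 2 values of 12.91 share dense rank 5.
Remaining distinct values take the next consecutive integers.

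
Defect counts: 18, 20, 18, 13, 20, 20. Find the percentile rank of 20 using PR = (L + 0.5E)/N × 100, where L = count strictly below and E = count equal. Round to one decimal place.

75.0

N = 6.
Strictly below 20: 3. Equal to 20: 3.
PR = (3 + 0.5·3)/6 × 100 = 75.0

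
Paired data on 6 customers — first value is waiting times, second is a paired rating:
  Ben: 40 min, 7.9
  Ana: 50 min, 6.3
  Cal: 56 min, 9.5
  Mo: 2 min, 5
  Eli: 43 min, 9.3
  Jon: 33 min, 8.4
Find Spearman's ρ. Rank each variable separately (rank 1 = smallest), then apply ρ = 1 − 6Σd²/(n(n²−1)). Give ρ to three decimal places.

0.600

Ranks of variable 1: 3, 5, 6, 1, 4, 2
Ranks of variable 2: 3, 2, 6, 1, 5, 4
d = r₁ − r₂: 0, 3, 0, 0, -1, -2
d²: 0, 9, 0, 0, 1, 4; Σd² = 14
ρ = 1 − 6·14/(6·35) = 1 − 84/210 = 0.600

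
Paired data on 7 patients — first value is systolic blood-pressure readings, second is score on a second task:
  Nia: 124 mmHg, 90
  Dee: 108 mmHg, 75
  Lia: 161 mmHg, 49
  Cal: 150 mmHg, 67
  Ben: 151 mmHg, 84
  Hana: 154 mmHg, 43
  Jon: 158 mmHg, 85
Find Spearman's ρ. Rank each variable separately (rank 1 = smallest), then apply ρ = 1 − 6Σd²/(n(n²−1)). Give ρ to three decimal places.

-0.357

Ranks of variable 1: 2, 1, 7, 3, 4, 5, 6
Ranks of variable 2: 7, 4, 2, 3, 5, 1, 6
d = r₁ − r₂: -5, -3, 5, 0, -1, 4, 0
d²: 25, 9, 25, 0, 1, 16, 0; Σd² = 76
ρ = 1 − 6·76/(7·48) = 1 − 456/336 = -0.357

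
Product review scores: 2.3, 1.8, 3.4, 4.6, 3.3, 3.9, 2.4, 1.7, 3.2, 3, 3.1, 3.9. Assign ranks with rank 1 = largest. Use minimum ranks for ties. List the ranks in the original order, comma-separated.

Sorted (descending): 4.6, 3.9, 3.9, 3.4, 3.3, 3.2, 3.1, 3, 2.4, 2.3, 1.8, 1.7
The 2 values of 3.9 occupy positions 2–3 → each gets rank 2.

10, 11, 4, 1, 5, 2, 9, 12, 6, 8, 7, 2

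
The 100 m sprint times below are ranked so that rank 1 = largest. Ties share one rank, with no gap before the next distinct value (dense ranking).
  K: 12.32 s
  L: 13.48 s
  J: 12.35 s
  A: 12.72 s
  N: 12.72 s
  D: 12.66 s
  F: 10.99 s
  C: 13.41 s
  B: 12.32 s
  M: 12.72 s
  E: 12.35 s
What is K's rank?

Sorted (descending): 13.48, 13.41, 12.72, 12.72, 12.72, 12.66, 12.35, 12.35, 12.32, 12.32, 10.99
The 3 values of 12.72 share dense rank 3.
The 2 values of 12.35 share dense rank 5.
The 2 values of 12.32 share dense rank 6.
Remaining distinct values take the next consecutive integers.
K has value 12.32 s → rank 6.

6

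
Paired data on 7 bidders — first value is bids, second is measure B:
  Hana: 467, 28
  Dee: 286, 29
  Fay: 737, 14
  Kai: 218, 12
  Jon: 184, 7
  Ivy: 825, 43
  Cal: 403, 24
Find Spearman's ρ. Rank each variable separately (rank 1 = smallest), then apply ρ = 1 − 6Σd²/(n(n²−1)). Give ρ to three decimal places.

0.679

Ranks of variable 1: 5, 3, 6, 2, 1, 7, 4
Ranks of variable 2: 5, 6, 3, 2, 1, 7, 4
d = r₁ − r₂: 0, -3, 3, 0, 0, 0, 0
d²: 0, 9, 9, 0, 0, 0, 0; Σd² = 18
ρ = 1 − 6·18/(7·48) = 1 − 108/336 = 0.679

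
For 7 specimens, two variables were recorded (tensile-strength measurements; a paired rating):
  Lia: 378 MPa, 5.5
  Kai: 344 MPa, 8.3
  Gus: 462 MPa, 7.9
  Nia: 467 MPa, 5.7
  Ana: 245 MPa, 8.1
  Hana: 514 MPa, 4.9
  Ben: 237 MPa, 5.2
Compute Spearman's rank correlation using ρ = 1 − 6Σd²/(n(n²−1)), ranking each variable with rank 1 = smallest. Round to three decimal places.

-0.321

Ranks of variable 1: 4, 3, 5, 6, 2, 7, 1
Ranks of variable 2: 3, 7, 5, 4, 6, 1, 2
d = r₁ − r₂: 1, -4, 0, 2, -4, 6, -1
d²: 1, 16, 0, 4, 16, 36, 1; Σd² = 74
ρ = 1 − 6·74/(7·48) = 1 − 444/336 = -0.321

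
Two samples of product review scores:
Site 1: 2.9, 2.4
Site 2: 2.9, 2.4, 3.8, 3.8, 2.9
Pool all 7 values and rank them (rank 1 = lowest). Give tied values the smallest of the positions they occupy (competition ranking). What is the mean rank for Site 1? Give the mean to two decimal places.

2.00

Sorted (ascending): 2.4, 2.4, 2.9, 2.9, 2.9, 3.8, 3.8
The 2 values of 2.4 occupy positions 1–2 → each gets rank 1.
The 3 values of 2.9 occupy positions 3–5 → each gets rank 3.
The 2 values of 3.8 occupy positions 6–7 → each gets rank 6.
Site 1 values → pooled ranks: 2.9→3, 2.4→1
Mean rank = (3 + 1) / 2 = 2.00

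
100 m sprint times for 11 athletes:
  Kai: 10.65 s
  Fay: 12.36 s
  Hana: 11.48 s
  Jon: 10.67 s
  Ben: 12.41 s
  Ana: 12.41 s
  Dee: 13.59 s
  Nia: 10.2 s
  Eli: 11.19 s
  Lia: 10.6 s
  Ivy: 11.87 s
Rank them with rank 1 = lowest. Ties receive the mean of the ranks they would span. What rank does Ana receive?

Sorted (ascending): 10.2, 10.6, 10.65, 10.67, 11.19, 11.48, 11.87, 12.36, 12.41, 12.41, 13.59
The 2 values of 12.41 occupy positions 9–10 → average rank (9+10)/2 = 9.5.
Ana has value 12.41 s → rank 9.5.

9.5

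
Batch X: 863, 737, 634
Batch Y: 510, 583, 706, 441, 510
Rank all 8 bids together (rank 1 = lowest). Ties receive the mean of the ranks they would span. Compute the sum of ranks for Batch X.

20

Sorted (ascending): 441, 510, 510, 583, 634, 706, 737, 863
The 2 values of 510 occupy positions 2–3 → average rank (2+3)/2 = 2.5.
Batch X values → pooled ranks: 863→8, 737→7, 634→5
Rank sum = 8 + 7 + 5 = 20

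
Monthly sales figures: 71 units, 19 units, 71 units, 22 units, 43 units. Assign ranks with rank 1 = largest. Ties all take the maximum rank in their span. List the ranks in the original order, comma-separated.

2, 5, 2, 4, 3

Sorted (descending): 71, 71, 43, 22, 19
The 2 values of 71 occupy positions 1–2 → each gets rank 2.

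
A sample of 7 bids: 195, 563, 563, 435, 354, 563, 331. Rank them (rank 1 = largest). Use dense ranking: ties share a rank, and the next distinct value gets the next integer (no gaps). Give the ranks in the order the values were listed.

5, 1, 1, 2, 3, 1, 4

Sorted (descending): 563, 563, 563, 435, 354, 331, 195
The 3 values of 563 share dense rank 1.
Remaining distinct values take the next consecutive integers.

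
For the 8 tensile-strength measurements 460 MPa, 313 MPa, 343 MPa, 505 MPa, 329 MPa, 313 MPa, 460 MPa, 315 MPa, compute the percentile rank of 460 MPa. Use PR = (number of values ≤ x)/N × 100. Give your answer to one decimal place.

N = 8.
Strictly below 460: 5. Equal to 460: 2.
PR = 7/8 × 100 = 87.5

87.5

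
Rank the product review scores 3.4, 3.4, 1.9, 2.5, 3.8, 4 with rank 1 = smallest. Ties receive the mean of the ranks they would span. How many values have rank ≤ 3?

2

Sorted (ascending): 1.9, 2.5, 3.4, 3.4, 3.8, 4
The 2 values of 3.4 occupy positions 3–4 → average rank (3+4)/2 = 3.5.
Ranks ≤ 3: {1, 2} → 2 values.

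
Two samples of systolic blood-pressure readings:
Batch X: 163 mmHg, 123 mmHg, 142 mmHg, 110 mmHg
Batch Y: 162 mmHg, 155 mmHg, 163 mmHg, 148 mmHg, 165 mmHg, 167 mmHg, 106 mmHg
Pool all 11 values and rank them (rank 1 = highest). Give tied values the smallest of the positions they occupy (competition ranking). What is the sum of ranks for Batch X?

30

Sorted (descending): 167, 165, 163, 163, 162, 155, 148, 142, 123, 110, 106
The 2 values of 163 occupy positions 3–4 → each gets rank 3.
Batch X values → pooled ranks: 163→3, 123→9, 142→8, 110→10
Rank sum = 3 + 9 + 8 + 10 = 30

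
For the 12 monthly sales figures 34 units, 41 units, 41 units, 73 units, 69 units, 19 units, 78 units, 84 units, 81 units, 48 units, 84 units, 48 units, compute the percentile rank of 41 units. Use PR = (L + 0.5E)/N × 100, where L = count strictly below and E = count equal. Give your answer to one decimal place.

25.0

N = 12.
Strictly below 41: 2. Equal to 41: 2.
PR = (2 + 0.5·2)/12 × 100 = 25.0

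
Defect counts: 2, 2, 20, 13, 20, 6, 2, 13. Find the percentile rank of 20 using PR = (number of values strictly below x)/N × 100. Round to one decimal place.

75.0

N = 8.
Strictly below 20: 6. Equal to 20: 2.
PR = 6/8 × 100 = 75.0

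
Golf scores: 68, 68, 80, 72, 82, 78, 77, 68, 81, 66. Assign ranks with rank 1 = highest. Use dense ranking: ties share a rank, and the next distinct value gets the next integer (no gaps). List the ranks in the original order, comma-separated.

Sorted (descending): 82, 81, 80, 78, 77, 72, 68, 68, 68, 66
The 3 values of 68 share dense rank 7.
Remaining distinct values take the next consecutive integers.

7, 7, 3, 6, 1, 4, 5, 7, 2, 8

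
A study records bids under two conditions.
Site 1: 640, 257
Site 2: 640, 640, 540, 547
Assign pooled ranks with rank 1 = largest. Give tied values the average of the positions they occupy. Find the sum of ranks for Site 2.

13

Sorted (descending): 640, 640, 640, 547, 540, 257
The 3 values of 640 occupy positions 1–3 → average rank 2.
Site 2 values → pooled ranks: 640→2, 640→2, 540→5, 547→4
Rank sum = 2 + 2 + 5 + 4 = 13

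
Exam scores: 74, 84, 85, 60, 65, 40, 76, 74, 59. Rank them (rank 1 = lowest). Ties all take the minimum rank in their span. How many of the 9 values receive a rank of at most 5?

6

Sorted (ascending): 40, 59, 60, 65, 74, 74, 76, 84, 85
The 2 values of 74 occupy positions 5–6 → each gets rank 5.
Ranks ≤ 5: {1, 2, 3, 4, 5, 5} → 6 values.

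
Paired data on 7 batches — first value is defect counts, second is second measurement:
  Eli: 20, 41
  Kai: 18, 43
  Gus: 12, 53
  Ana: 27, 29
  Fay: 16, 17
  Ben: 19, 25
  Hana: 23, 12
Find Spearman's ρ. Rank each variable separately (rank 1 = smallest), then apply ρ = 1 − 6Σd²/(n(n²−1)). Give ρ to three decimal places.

-0.429

Ranks of variable 1: 5, 3, 1, 7, 2, 4, 6
Ranks of variable 2: 5, 6, 7, 4, 2, 3, 1
d = r₁ − r₂: 0, -3, -6, 3, 0, 1, 5
d²: 0, 9, 36, 9, 0, 1, 25; Σd² = 80
ρ = 1 − 6·80/(7·48) = 1 − 480/336 = -0.429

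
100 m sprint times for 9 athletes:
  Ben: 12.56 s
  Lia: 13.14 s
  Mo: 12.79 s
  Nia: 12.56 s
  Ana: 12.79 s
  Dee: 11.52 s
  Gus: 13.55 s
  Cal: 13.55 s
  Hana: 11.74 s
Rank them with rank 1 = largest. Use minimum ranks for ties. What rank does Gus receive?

1

Sorted (descending): 13.55, 13.55, 13.14, 12.79, 12.79, 12.56, 12.56, 11.74, 11.52
The 2 values of 13.55 occupy positions 1–2 → each gets rank 1.
The 2 values of 12.79 occupy positions 4–5 → each gets rank 4.
The 2 values of 12.56 occupy positions 6–7 → each gets rank 6.
Gus has value 13.55 s → rank 1.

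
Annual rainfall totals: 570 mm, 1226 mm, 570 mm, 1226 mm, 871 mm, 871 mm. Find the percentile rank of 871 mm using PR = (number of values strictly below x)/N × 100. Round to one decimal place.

33.3

N = 6.
Strictly below 871: 2. Equal to 871: 2.
PR = 2/6 × 100 = 33.3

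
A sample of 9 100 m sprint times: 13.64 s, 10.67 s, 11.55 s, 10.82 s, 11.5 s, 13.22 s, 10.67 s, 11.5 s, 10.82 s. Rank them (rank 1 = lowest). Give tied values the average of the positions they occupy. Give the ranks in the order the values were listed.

Sorted (ascending): 10.67, 10.67, 10.82, 10.82, 11.5, 11.5, 11.55, 13.22, 13.64
The 2 values of 10.67 occupy positions 1–2 → average rank (1+2)/2 = 1.5.
The 2 values of 10.82 occupy positions 3–4 → average rank (3+4)/2 = 3.5.
The 2 values of 11.5 occupy positions 5–6 → average rank (5+6)/2 = 5.5.

9, 1.5, 7, 3.5, 5.5, 8, 1.5, 5.5, 3.5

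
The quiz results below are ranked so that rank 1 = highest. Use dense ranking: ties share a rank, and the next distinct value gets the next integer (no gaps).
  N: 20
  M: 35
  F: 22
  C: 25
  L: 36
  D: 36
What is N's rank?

Sorted (descending): 36, 36, 35, 25, 22, 20
The 2 values of 36 share dense rank 1.
Remaining distinct values take the next consecutive integers.
N has value 20 → rank 5.

5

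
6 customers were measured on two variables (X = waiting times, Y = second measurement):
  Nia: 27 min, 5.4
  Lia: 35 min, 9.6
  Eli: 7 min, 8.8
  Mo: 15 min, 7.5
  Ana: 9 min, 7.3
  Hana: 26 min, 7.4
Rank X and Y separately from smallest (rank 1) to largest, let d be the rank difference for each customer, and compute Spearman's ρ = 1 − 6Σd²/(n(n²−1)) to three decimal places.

0.029

Ranks of variable 1: 5, 6, 1, 3, 2, 4
Ranks of variable 2: 1, 6, 5, 4, 2, 3
d = r₁ − r₂: 4, 0, -4, -1, 0, 1
d²: 16, 0, 16, 1, 0, 1; Σd² = 34
ρ = 1 − 6·34/(6·35) = 1 − 204/210 = 0.029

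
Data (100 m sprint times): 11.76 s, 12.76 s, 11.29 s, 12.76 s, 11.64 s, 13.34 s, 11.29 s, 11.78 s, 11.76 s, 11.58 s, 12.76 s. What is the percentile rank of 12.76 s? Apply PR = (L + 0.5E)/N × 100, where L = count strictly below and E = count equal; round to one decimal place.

77.3

N = 11.
Strictly below 12.76: 7. Equal to 12.76: 3.
PR = (7 + 0.5·3)/11 × 100 = 77.3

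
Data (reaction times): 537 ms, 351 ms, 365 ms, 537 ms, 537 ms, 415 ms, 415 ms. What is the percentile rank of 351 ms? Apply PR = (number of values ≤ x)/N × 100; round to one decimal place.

14.3

N = 7.
Strictly below 351: 0. Equal to 351: 1.
PR = 1/7 × 100 = 14.3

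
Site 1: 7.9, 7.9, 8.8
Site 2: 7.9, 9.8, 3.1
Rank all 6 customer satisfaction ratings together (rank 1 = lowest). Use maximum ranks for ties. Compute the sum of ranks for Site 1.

13

Sorted (ascending): 3.1, 7.9, 7.9, 7.9, 8.8, 9.8
The 3 values of 7.9 occupy positions 2–4 → each gets rank 4.
Site 1 values → pooled ranks: 7.9→4, 7.9→4, 8.8→5
Rank sum = 4 + 4 + 5 = 13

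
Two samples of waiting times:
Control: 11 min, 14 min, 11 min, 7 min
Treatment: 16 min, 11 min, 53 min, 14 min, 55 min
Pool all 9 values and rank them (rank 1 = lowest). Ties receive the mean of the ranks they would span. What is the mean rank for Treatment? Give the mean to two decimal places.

Sorted (ascending): 7, 11, 11, 11, 14, 14, 16, 53, 55
The 3 values of 11 occupy positions 2–4 → average rank 3.
The 2 values of 14 occupy positions 5–6 → average rank (5+6)/2 = 5.5.
Treatment values → pooled ranks: 16→7, 11→3, 53→8, 14→5.5, 55→9
Mean rank = (7 + 3 + 8 + 5.5 + 9) / 5 = 6.50

6.50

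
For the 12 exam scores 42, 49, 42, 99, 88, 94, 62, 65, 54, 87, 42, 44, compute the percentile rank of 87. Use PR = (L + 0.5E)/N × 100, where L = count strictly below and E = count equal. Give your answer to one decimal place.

N = 12.
Strictly below 87: 8. Equal to 87: 1.
PR = (8 + 0.5·1)/12 × 100 = 70.8

70.8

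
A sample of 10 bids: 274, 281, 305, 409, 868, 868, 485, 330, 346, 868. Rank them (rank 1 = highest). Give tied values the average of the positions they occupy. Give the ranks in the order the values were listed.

10, 9, 8, 5, 2, 2, 4, 7, 6, 2

Sorted (descending): 868, 868, 868, 485, 409, 346, 330, 305, 281, 274
The 3 values of 868 occupy positions 1–3 → average rank 2.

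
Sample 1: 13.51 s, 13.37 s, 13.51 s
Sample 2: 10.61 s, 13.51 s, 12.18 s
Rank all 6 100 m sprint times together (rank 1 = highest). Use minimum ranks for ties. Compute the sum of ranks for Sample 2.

Sorted (descending): 13.51, 13.51, 13.51, 13.37, 12.18, 10.61
The 3 values of 13.51 occupy positions 1–3 → each gets rank 1.
Sample 2 values → pooled ranks: 10.61→6, 13.51→1, 12.18→5
Rank sum = 6 + 1 + 5 = 12

12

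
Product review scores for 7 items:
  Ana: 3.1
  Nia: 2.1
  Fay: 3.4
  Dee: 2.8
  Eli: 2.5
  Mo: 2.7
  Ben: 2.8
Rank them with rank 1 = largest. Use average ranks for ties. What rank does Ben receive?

3.5

Sorted (descending): 3.4, 3.1, 2.8, 2.8, 2.7, 2.5, 2.1
The 2 values of 2.8 occupy positions 3–4 → average rank (3+4)/2 = 3.5.
Ben has value 2.8 → rank 3.5.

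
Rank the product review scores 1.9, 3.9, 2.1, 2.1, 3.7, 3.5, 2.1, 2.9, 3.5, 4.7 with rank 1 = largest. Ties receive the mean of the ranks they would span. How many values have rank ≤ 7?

6

Sorted (descending): 4.7, 3.9, 3.7, 3.5, 3.5, 2.9, 2.1, 2.1, 2.1, 1.9
The 2 values of 3.5 occupy positions 4–5 → average rank (4+5)/2 = 4.5.
The 3 values of 2.1 occupy positions 7–9 → average rank 8.
Ranks ≤ 7: {1, 2, 3, 4.5, 4.5, 6} → 6 values.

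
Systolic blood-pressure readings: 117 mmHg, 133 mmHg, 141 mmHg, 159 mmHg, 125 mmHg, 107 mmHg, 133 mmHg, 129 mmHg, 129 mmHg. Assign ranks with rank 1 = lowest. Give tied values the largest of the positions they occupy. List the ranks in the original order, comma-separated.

2, 7, 8, 9, 3, 1, 7, 5, 5

Sorted (ascending): 107, 117, 125, 129, 129, 133, 133, 141, 159
The 2 values of 129 occupy positions 4–5 → each gets rank 5.
The 2 values of 133 occupy positions 6–7 → each gets rank 7.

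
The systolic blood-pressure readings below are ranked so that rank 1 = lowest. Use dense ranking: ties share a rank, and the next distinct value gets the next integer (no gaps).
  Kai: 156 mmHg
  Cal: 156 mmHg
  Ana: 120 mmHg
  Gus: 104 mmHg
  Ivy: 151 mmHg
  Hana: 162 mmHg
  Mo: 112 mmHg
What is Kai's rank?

Sorted (ascending): 104, 112, 120, 151, 156, 156, 162
The 2 values of 156 share dense rank 5.
Remaining distinct values take the next consecutive integers.
Kai has value 156 mmHg → rank 5.

5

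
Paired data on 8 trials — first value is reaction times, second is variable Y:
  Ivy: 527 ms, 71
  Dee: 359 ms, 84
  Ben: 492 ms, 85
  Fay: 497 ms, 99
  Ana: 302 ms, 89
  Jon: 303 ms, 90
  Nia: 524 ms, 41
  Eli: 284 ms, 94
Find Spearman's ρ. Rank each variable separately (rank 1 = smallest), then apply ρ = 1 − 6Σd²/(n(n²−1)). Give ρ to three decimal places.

Ranks of variable 1: 8, 4, 5, 6, 2, 3, 7, 1
Ranks of variable 2: 2, 3, 4, 8, 5, 6, 1, 7
d = r₁ − r₂: 6, 1, 1, -2, -3, -3, 6, -6
d²: 36, 1, 1, 4, 9, 9, 36, 36; Σd² = 132
ρ = 1 − 6·132/(8·63) = 1 − 792/504 = -0.571

-0.571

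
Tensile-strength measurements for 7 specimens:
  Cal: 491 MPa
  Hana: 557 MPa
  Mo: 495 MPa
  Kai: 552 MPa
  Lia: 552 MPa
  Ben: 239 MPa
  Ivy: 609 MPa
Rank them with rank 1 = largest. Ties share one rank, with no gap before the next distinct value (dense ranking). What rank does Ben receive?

Sorted (descending): 609, 557, 552, 552, 495, 491, 239
The 2 values of 552 share dense rank 3.
Remaining distinct values take the next consecutive integers.
Ben has value 239 MPa → rank 6.

6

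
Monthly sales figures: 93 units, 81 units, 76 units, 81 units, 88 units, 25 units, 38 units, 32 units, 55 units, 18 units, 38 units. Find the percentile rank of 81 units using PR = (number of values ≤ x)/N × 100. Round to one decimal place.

81.8

N = 11.
Strictly below 81: 7. Equal to 81: 2.
PR = 9/11 × 100 = 81.8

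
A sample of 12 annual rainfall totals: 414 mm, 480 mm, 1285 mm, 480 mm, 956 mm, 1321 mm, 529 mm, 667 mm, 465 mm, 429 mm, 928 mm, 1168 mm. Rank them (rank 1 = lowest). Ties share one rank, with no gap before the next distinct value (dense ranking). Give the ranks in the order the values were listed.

1, 4, 10, 4, 8, 11, 5, 6, 3, 2, 7, 9

Sorted (ascending): 414, 429, 465, 480, 480, 529, 667, 928, 956, 1168, 1285, 1321
The 2 values of 480 share dense rank 4.
Remaining distinct values take the next consecutive integers.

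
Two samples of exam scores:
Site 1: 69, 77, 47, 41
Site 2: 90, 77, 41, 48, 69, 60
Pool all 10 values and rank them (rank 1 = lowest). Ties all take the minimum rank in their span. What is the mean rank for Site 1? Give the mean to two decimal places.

4.50

Sorted (ascending): 41, 41, 47, 48, 60, 69, 69, 77, 77, 90
The 2 values of 41 occupy positions 1–2 → each gets rank 1.
The 2 values of 69 occupy positions 6–7 → each gets rank 6.
The 2 values of 77 occupy positions 8–9 → each gets rank 8.
Site 1 values → pooled ranks: 69→6, 77→8, 47→3, 41→1
Mean rank = (6 + 8 + 3 + 1) / 4 = 4.50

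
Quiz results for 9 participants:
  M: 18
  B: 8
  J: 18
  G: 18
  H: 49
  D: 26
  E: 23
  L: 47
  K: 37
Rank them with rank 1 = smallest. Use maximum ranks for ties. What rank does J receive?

4

Sorted (ascending): 8, 18, 18, 18, 23, 26, 37, 47, 49
The 3 values of 18 occupy positions 2–4 → each gets rank 4.
J has value 18 → rank 4.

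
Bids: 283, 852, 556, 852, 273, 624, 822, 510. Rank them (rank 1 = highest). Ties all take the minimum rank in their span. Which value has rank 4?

Sorted (descending): 852, 852, 822, 624, 556, 510, 283, 273
The 2 values of 852 occupy positions 1–2 → each gets rank 1.
Rank 4 → value 624.

624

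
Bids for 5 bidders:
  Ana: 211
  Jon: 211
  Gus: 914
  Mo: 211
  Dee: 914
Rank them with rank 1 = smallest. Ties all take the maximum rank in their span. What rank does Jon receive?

Sorted (ascending): 211, 211, 211, 914, 914
The 3 values of 211 occupy positions 1–3 → each gets rank 3.
The 2 values of 914 occupy positions 4–5 → each gets rank 5.
Jon has value 211 → rank 3.

3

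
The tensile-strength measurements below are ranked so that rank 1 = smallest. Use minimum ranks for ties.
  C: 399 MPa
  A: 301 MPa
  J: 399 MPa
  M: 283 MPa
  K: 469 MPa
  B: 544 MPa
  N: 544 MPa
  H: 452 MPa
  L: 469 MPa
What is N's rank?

8

Sorted (ascending): 283, 301, 399, 399, 452, 469, 469, 544, 544
The 2 values of 399 occupy positions 3–4 → each gets rank 3.
The 2 values of 469 occupy positions 6–7 → each gets rank 6.
The 2 values of 544 occupy positions 8–9 → each gets rank 8.
N has value 544 MPa → rank 8.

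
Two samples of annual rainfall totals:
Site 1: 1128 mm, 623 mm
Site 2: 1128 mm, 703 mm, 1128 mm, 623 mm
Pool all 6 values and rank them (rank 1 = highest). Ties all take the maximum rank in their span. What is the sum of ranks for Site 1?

Sorted (descending): 1128, 1128, 1128, 703, 623, 623
The 3 values of 1128 occupy positions 1–3 → each gets rank 3.
The 2 values of 623 occupy positions 5–6 → each gets rank 6.
Site 1 values → pooled ranks: 1128→3, 623→6
Rank sum = 3 + 6 = 9

9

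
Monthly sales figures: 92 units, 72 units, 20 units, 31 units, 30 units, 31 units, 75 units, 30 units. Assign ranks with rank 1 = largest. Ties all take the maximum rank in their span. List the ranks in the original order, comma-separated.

1, 3, 8, 5, 7, 5, 2, 7

Sorted (descending): 92, 75, 72, 31, 31, 30, 30, 20
The 2 values of 31 occupy positions 4–5 → each gets rank 5.
The 2 values of 30 occupy positions 6–7 → each gets rank 7.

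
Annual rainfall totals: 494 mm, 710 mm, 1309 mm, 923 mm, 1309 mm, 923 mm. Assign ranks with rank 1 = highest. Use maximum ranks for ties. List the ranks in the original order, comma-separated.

6, 5, 2, 4, 2, 4

Sorted (descending): 1309, 1309, 923, 923, 710, 494
The 2 values of 1309 occupy positions 1–2 → each gets rank 2.
The 2 values of 923 occupy positions 3–4 → each gets rank 4.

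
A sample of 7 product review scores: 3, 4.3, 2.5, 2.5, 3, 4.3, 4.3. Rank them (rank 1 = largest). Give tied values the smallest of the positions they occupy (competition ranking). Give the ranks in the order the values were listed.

Sorted (descending): 4.3, 4.3, 4.3, 3, 3, 2.5, 2.5
The 3 values of 4.3 occupy positions 1–3 → each gets rank 1.
The 2 values of 3 occupy positions 4–5 → each gets rank 4.
The 2 values of 2.5 occupy positions 6–7 → each gets rank 6.

4, 1, 6, 6, 4, 1, 1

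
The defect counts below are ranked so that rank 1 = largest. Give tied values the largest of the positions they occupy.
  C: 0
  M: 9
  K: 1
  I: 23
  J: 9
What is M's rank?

3

Sorted (descending): 23, 9, 9, 1, 0
The 2 values of 9 occupy positions 2–3 → each gets rank 3.
M has value 9 → rank 3.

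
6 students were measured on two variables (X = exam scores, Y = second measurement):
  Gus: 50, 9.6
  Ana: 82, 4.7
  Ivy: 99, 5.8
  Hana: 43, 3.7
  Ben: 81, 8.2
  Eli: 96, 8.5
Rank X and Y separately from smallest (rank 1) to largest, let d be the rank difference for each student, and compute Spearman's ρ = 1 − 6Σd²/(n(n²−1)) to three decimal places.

0.143

Ranks of variable 1: 2, 4, 6, 1, 3, 5
Ranks of variable 2: 6, 2, 3, 1, 4, 5
d = r₁ − r₂: -4, 2, 3, 0, -1, 0
d²: 16, 4, 9, 0, 1, 0; Σd² = 30
ρ = 1 − 6·30/(6·35) = 1 − 180/210 = 0.143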